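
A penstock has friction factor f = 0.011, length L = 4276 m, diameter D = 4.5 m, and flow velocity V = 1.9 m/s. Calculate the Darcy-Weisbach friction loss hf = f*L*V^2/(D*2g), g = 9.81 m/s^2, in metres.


hf = 0.011 * 4276 * 1.9^2 / (4.5 * 2 * 9.81) = 1.9232 m


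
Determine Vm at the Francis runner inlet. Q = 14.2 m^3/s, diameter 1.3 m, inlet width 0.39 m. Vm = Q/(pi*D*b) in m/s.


Vm = 14.2 / (pi * 1.3 * 0.39) = 8.9152 m/s


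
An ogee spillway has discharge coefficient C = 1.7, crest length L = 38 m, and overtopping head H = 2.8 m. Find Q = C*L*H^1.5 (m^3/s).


Q = 1.7 * 38 * 2.8^1.5 = 302.6701 m^3/s


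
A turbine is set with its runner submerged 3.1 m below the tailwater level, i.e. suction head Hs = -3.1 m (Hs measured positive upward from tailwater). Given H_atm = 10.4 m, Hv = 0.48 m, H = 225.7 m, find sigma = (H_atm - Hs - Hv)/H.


sigma = (10.4 - (-3.1) - 0.48) / 225.7 = 0.0577


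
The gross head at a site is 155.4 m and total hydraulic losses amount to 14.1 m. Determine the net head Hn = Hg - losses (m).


Hn = 155.4 - 14.1 = 141.3000 m


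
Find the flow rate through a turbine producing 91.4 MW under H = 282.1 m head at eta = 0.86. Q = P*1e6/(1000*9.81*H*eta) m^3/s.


Q = 91.4 * 1e6 / (1000 * 9.81 * 282.1 * 0.86) = 38.4039 m^3/s


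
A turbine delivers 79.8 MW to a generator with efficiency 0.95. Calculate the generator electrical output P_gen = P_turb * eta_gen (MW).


P_gen = 79.8 * 0.95 = 75.8100 MW


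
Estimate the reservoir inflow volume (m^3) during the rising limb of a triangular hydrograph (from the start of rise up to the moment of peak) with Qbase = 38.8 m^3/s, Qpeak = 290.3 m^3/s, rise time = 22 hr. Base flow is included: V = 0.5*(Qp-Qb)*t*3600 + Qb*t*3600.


V = 0.5*(290.3 - 38.8)*22*3600 + 38.8*22*3600 = 1.3032e+07 m^3


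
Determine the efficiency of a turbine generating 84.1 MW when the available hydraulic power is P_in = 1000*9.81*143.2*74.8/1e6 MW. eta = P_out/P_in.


P_in = 1000 * 9.81 * 143.2 * 74.8 / 1e6 = 105.0784 MW
eta = 84.1 / 105.0784 = 0.8004


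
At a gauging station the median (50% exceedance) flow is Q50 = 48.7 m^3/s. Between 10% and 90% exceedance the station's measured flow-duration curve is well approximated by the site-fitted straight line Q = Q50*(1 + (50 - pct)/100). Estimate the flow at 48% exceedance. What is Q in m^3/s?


Q = 48.7 * (1 + (50 - 48)/100) = 49.6740 m^3/s


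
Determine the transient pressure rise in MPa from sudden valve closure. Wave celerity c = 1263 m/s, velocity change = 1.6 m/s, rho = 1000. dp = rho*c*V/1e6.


dp = 1000 * 1263 * 1.6 / 1e6 = 2.0208 MPa


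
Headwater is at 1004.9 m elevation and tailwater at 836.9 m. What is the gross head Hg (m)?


Hg = 1004.9 - 836.9 = 168.0000 m


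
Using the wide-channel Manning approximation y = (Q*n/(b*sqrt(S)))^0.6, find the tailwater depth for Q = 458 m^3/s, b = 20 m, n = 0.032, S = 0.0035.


y = (458 * 0.032 / (20 * 0.0035^0.5))^0.6 = 4.5266 m


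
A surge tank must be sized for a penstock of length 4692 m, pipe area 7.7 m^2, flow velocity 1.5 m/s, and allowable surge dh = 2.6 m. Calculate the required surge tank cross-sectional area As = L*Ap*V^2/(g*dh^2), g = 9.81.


As = 4692 * 7.7 * 1.5^2 / (9.81 * 2.6^2) = 1225.7885 m^2


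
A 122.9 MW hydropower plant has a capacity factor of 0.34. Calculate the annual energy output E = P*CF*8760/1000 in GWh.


E = 122.9 * 0.34 * 8760 / 1000 = 366.0454 GWh


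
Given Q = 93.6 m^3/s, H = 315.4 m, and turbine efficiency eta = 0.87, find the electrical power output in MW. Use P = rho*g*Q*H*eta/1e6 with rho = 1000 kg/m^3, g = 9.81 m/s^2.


P = 1000 * 9.81 * 93.6 * 315.4 * 0.87 / 1e6 = 251.9566 MW


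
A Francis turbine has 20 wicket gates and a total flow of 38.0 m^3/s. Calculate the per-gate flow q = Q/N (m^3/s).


q = 38.0 / 20 = 1.9000 m^3/s


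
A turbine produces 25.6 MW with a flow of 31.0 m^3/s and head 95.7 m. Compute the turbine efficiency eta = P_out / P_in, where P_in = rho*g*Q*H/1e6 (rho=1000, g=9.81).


P_in = 1000 * 9.81 * 31.0 * 95.7 / 1e6 = 29.1033 MW
eta = 25.6 / 29.1033 = 0.8796


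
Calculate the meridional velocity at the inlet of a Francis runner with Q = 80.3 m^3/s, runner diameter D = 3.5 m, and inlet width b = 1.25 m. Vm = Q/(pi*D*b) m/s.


Vm = 80.3 / (pi * 3.5 * 1.25) = 5.8424 m/s


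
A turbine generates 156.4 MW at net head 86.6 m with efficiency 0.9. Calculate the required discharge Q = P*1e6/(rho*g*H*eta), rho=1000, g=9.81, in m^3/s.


Q = 156.4 * 1e6 / (1000 * 9.81 * 86.6 * 0.9) = 204.5537 m^3/s


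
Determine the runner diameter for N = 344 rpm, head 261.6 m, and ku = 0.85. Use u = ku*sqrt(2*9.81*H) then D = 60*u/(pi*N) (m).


u = 0.85 * sqrt(2*9.81*261.6) = 60.8958 m/s
D = 60 * 60.8958 / (pi * 344) = 3.3809 m


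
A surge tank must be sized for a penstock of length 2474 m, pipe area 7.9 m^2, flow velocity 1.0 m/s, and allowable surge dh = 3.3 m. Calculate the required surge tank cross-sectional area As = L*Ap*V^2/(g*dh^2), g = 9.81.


As = 2474 * 7.9 * 1.0^2 / (9.81 * 3.3^2) = 182.9489 m^2


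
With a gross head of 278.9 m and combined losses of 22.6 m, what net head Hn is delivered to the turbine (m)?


Hn = 278.9 - 22.6 = 256.3000 m


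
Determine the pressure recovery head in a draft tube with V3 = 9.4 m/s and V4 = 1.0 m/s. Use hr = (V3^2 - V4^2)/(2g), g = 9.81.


hr = (9.4^2 - 1.0^2) / (2*9.81) = 4.4526 m


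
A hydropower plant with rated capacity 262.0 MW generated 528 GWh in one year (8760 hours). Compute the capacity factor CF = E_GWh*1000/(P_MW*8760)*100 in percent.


CF = 528 * 1000 / (262.0 * 8760) * 100 = 23.0053 %


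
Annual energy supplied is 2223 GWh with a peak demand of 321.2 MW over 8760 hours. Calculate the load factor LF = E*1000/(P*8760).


LF = 2223 * 1000 / (321.2 * 8760) = 0.7901


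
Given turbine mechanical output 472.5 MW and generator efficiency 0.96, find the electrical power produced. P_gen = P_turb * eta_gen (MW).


P_gen = 472.5 * 0.96 = 453.6000 MW


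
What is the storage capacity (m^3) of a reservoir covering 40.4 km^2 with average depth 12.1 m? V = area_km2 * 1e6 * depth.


V = 40.4 * 1e6 * 12.1 = 4.8884e+08 m^3


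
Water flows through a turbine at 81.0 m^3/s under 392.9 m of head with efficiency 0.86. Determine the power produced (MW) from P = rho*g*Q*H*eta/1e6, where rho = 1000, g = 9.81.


P = 1000 * 9.81 * 81.0 * 392.9 * 0.86 / 1e6 = 268.4940 MW


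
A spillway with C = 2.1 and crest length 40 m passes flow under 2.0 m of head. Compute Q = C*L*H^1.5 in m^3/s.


Q = 2.1 * 40 * 2.0^1.5 = 237.5879 m^3/s


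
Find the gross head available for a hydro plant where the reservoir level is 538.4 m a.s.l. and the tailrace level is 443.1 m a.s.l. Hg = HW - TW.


Hg = 538.4 - 443.1 = 95.3000 m


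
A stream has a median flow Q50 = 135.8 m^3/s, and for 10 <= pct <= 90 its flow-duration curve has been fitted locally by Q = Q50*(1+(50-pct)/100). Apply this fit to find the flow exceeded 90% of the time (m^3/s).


Q = 135.8 * (1 + (50 - 90)/100) = 81.4800 m^3/s


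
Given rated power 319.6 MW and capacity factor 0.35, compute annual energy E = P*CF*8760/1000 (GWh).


E = 319.6 * 0.35 * 8760 / 1000 = 979.8936 GWh


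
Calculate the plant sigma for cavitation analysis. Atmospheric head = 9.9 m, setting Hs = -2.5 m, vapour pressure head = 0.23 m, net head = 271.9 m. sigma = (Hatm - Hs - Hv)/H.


sigma = (9.9 - (-2.5) - 0.23) / 271.9 = 0.0448


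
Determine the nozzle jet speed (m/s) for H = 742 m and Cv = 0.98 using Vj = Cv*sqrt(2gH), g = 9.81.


Vj = 0.98 * sqrt(2*9.81*742) = 118.2436 m/s


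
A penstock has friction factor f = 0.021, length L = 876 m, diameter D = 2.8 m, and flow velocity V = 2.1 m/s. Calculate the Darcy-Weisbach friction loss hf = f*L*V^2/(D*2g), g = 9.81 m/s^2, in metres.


hf = 0.021 * 876 * 2.1^2 / (2.8 * 2 * 9.81) = 1.4767 m


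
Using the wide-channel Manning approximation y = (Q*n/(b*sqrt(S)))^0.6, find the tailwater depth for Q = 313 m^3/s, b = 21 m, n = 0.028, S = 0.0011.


y = (313 * 0.028 / (21 * 0.0011^0.5))^0.6 = 4.5695 m


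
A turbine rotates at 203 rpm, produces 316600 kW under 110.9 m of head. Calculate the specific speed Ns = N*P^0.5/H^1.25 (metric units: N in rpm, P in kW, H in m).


Ns = 203 * 316600^0.5 / 110.9^1.25 = 317.3855


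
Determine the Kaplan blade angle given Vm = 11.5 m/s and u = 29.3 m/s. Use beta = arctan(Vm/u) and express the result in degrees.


beta = arctan(11.5 / 29.3) = 21.4296 degrees


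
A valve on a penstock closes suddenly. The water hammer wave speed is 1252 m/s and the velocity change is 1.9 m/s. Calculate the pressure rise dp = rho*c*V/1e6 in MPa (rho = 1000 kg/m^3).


dp = 1000 * 1252 * 1.9 / 1e6 = 2.3788 MPa


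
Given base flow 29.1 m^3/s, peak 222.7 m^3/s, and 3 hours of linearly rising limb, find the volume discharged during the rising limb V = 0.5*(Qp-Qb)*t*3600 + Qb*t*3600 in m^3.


V = 0.5*(222.7 - 29.1)*3*3600 + 29.1*3*3600 = 1.3597e+06 m^3


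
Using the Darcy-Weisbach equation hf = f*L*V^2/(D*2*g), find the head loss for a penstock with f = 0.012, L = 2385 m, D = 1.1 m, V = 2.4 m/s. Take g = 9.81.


hf = 0.012 * 2385 * 2.4^2 / (1.1 * 2 * 9.81) = 7.6384 m


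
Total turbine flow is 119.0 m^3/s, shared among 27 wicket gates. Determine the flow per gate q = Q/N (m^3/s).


q = 119.0 / 27 = 4.4074 m^3/s


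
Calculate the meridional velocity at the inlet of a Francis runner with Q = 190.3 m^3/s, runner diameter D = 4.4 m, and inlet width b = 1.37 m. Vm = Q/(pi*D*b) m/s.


Vm = 190.3 / (pi * 4.4 * 1.37) = 10.0488 m/s


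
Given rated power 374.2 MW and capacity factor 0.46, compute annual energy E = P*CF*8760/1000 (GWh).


E = 374.2 * 0.46 * 8760 / 1000 = 1507.8763 GWh


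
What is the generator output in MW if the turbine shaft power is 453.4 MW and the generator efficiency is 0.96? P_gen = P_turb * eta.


P_gen = 453.4 * 0.96 = 435.2640 MW


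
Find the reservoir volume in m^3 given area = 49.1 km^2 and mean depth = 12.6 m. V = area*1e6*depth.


V = 49.1 * 1e6 * 12.6 = 6.1866e+08 m^3


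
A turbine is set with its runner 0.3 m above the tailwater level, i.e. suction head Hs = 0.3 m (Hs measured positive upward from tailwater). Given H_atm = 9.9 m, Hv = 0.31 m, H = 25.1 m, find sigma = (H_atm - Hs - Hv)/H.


sigma = (9.9 - 0.3 - 0.31) / 25.1 = 0.3701


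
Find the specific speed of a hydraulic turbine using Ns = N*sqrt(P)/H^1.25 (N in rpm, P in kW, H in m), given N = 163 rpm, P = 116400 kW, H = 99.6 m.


Ns = 163 * 116400^0.5 / 99.6^1.25 = 176.7421


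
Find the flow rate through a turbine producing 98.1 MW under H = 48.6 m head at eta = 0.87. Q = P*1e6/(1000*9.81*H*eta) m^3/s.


Q = 98.1 * 1e6 / (1000 * 9.81 * 48.6 * 0.87) = 236.5073 m^3/s


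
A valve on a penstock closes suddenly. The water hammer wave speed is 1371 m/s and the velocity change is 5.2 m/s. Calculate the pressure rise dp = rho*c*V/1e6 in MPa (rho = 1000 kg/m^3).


dp = 1000 * 1371 * 5.2 / 1e6 = 7.1292 MPa


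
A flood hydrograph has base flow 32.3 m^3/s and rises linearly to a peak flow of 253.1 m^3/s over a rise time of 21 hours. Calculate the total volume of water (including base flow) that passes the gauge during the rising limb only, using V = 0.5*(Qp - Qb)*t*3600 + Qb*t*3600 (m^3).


V = 0.5*(253.1 - 32.3)*21*3600 + 32.3*21*3600 = 1.0788e+07 m^3


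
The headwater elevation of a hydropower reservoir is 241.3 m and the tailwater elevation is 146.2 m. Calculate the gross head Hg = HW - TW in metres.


Hg = 241.3 - 146.2 = 95.1000 m


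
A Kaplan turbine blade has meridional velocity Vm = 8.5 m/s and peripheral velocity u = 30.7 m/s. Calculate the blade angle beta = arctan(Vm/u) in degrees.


beta = arctan(8.5 / 30.7) = 15.4760 degrees


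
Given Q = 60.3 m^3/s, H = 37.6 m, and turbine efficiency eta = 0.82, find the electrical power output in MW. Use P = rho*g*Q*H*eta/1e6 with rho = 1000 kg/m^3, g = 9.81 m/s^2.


P = 1000 * 9.81 * 60.3 * 37.6 * 0.82 / 1e6 = 18.2385 MW


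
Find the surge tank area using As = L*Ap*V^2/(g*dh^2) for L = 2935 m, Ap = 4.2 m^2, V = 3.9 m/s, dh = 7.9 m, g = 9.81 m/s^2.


As = 2935 * 4.2 * 3.9^2 / (9.81 * 7.9^2) = 306.2411 m^2


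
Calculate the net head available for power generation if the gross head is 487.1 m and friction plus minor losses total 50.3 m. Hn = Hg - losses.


Hn = 487.1 - 50.3 = 436.8000 m


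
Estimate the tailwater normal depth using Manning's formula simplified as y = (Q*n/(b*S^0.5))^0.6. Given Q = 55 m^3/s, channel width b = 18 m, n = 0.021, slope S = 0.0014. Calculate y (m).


y = (55 * 0.021 / (18 * 0.0014^0.5))^0.6 = 1.3821 m


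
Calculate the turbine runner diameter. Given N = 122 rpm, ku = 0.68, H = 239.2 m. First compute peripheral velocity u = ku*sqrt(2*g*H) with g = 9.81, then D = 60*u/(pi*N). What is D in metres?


u = 0.68 * sqrt(2*9.81*239.2) = 46.5842 m/s
D = 60 * 46.5842 / (pi * 122) = 7.2926 m


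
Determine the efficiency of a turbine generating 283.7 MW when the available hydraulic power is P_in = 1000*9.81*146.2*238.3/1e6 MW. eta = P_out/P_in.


P_in = 1000 * 9.81 * 146.2 * 238.3 / 1e6 = 341.7751 MW
eta = 283.7 / 341.7751 = 0.8301


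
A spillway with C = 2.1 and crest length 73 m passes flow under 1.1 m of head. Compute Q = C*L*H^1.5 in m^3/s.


Q = 2.1 * 73 * 1.1^1.5 = 176.8606 m^3/s


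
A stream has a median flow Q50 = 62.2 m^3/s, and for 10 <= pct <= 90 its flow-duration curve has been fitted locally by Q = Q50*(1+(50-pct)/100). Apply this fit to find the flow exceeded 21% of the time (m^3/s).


Q = 62.2 * (1 + (50 - 21)/100) = 80.2380 m^3/s


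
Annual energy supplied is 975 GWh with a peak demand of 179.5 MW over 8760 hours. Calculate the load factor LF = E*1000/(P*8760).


LF = 975 * 1000 / (179.5 * 8760) = 0.6201


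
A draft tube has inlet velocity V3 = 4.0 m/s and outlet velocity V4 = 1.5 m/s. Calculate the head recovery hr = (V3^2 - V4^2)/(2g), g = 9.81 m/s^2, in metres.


hr = (4.0^2 - 1.5^2) / (2*9.81) = 0.7008 m


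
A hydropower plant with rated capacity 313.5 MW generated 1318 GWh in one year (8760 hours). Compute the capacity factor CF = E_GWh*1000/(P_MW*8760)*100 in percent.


CF = 1318 * 1000 / (313.5 * 8760) * 100 = 47.9925 %


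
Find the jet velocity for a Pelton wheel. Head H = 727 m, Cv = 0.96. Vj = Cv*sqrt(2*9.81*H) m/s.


Vj = 0.96 * sqrt(2*9.81*727) = 114.6537 m/s


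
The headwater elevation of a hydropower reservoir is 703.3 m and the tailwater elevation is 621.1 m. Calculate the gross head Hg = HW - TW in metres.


Hg = 703.3 - 621.1 = 82.2000 m


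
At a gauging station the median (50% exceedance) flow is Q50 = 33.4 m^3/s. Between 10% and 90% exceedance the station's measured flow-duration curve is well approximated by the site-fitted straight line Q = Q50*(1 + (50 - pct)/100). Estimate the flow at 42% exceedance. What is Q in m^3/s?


Q = 33.4 * (1 + (50 - 42)/100) = 36.0720 m^3/s


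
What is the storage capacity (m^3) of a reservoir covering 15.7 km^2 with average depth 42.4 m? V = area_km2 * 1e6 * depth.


V = 15.7 * 1e6 * 42.4 = 6.6568e+08 m^3


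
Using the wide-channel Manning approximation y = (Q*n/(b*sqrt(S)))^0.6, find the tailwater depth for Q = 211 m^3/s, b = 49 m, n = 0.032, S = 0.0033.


y = (211 * 0.032 / (49 * 0.0033^0.5))^0.6 = 1.6904 m


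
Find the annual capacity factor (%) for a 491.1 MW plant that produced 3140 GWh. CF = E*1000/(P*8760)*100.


CF = 3140 * 1000 / (491.1 * 8760) * 100 = 72.9887 %


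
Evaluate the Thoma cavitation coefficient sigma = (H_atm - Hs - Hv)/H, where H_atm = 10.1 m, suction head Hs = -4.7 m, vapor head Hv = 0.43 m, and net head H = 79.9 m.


sigma = (10.1 - (-4.7) - 0.43) / 79.9 = 0.1798


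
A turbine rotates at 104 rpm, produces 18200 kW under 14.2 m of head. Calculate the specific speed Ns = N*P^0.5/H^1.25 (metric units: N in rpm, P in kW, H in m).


Ns = 104 * 18200^0.5 / 14.2^1.25 = 508.9892


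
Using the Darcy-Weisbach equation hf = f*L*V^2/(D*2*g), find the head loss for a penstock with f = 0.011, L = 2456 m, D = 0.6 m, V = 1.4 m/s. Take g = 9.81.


hf = 0.011 * 2456 * 1.4^2 / (0.6 * 2 * 9.81) = 4.4981 m


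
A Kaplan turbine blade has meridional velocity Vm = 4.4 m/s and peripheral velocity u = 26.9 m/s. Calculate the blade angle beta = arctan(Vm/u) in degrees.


beta = arctan(4.4 / 26.9) = 9.2895 degrees


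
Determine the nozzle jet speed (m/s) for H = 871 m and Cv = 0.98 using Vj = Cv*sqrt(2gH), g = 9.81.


Vj = 0.98 * sqrt(2*9.81*871) = 128.1105 m/s


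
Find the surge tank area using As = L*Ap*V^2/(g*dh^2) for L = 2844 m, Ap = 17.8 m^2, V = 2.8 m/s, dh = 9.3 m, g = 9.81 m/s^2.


As = 2844 * 17.8 * 2.8^2 / (9.81 * 9.3^2) = 467.7683 m^2


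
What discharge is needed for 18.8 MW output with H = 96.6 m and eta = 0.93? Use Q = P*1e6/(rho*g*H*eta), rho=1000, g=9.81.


Q = 18.8 * 1e6 / (1000 * 9.81 * 96.6 * 0.93) = 21.3319 m^3/s


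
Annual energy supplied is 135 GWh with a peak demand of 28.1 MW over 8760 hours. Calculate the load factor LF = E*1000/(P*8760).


LF = 135 * 1000 / (28.1 * 8760) = 0.5484


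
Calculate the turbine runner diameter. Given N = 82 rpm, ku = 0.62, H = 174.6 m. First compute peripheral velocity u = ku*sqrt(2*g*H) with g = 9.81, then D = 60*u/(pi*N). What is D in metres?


u = 0.62 * sqrt(2*9.81*174.6) = 36.2880 m/s
D = 60 * 36.2880 / (pi * 82) = 8.4518 m


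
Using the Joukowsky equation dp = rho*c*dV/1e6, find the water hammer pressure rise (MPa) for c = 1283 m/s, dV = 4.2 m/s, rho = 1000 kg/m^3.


dp = 1000 * 1283 * 4.2 / 1e6 = 5.3886 MPa


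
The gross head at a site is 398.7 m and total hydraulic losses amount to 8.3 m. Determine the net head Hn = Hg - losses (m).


Hn = 398.7 - 8.3 = 390.4000 m


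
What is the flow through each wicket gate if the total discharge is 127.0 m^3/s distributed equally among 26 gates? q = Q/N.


q = 127.0 / 26 = 4.8846 m^3/s


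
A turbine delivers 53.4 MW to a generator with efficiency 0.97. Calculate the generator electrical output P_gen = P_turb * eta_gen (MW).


P_gen = 53.4 * 0.97 = 51.7980 MW


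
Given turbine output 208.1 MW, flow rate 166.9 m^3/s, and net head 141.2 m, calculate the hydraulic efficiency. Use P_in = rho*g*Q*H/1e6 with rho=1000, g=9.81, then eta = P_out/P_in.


P_in = 1000 * 9.81 * 166.9 * 141.2 / 1e6 = 231.1852 MW
eta = 208.1 / 231.1852 = 0.9001


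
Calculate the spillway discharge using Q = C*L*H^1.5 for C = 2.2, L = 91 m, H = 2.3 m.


Q = 2.2 * 91 * 2.3^1.5 = 698.3222 m^3/s


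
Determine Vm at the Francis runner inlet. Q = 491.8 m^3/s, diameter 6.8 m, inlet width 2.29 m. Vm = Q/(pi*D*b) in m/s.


Vm = 491.8 / (pi * 6.8 * 2.29) = 10.0530 m/s


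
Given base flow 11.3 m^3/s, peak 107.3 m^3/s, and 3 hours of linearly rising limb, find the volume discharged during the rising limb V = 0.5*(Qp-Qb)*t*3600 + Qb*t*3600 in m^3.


V = 0.5*(107.3 - 11.3)*3*3600 + 11.3*3*3600 = 640440.0000 m^3


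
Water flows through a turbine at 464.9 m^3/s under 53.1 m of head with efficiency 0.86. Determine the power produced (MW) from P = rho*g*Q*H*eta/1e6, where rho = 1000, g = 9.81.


P = 1000 * 9.81 * 464.9 * 53.1 * 0.86 / 1e6 = 208.2675 MW


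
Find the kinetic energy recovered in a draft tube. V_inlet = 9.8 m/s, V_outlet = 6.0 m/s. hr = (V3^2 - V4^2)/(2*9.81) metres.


hr = (9.8^2 - 6.0^2) / (2*9.81) = 3.0601 m


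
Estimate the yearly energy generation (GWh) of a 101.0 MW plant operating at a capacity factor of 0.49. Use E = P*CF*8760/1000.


E = 101.0 * 0.49 * 8760 / 1000 = 433.5324 GWh


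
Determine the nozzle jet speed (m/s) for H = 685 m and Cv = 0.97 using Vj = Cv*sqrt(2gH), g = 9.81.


Vj = 0.97 * sqrt(2*9.81*685) = 112.4518 m/s


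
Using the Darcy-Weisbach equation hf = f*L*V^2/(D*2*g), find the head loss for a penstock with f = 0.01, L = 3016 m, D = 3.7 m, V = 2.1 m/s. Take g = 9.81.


hf = 0.01 * 3016 * 2.1^2 / (3.7 * 2 * 9.81) = 1.8322 m


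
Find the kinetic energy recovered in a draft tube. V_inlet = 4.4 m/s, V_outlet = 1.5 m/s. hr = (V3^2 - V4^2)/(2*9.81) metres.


hr = (4.4^2 - 1.5^2) / (2*9.81) = 0.8721 m


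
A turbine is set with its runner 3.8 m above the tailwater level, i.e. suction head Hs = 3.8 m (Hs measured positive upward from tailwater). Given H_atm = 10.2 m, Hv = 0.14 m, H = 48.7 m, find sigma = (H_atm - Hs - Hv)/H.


sigma = (10.2 - 3.8 - 0.14) / 48.7 = 0.1285


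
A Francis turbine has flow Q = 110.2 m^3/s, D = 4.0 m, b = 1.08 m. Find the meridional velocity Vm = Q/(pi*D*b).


Vm = 110.2 / (pi * 4.0 * 1.08) = 8.1198 m/s


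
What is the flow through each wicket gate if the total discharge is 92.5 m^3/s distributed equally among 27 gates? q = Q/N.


q = 92.5 / 27 = 3.4259 m^3/s


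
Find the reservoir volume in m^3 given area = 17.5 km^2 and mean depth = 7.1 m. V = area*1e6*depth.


V = 17.5 * 1e6 * 7.1 = 1.2425e+08 m^3


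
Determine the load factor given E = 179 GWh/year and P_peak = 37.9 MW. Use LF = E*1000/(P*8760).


LF = 179 * 1000 / (37.9 * 8760) = 0.5392


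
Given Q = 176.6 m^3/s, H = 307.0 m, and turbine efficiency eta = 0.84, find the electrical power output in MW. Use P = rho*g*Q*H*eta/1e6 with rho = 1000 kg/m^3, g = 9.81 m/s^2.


P = 1000 * 9.81 * 176.6 * 307.0 * 0.84 / 1e6 = 446.7632 MW


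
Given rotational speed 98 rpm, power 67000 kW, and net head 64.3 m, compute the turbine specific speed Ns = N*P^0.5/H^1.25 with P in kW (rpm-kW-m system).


Ns = 98 * 67000^0.5 / 64.3^1.25 = 139.3156


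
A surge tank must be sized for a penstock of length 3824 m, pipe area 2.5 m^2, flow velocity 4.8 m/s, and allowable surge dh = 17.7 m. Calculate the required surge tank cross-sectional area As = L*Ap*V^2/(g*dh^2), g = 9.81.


As = 3824 * 2.5 * 4.8^2 / (9.81 * 17.7^2) = 71.6679 m^2


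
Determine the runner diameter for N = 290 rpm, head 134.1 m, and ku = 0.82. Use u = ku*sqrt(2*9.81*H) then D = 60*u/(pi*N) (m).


u = 0.82 * sqrt(2*9.81*134.1) = 42.0608 m/s
D = 60 * 42.0608 / (pi * 290) = 2.7700 m


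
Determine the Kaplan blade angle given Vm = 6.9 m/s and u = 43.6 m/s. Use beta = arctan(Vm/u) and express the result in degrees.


beta = arctan(6.9 / 43.6) = 8.9929 degrees


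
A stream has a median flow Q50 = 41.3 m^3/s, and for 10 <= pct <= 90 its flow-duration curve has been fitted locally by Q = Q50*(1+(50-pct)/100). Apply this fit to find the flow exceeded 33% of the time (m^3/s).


Q = 41.3 * (1 + (50 - 33)/100) = 48.3210 m^3/s


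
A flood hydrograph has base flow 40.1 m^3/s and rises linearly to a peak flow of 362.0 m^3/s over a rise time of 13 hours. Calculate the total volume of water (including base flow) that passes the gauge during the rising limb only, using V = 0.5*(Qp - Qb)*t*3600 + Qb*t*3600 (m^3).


V = 0.5*(362.0 - 40.1)*13*3600 + 40.1*13*3600 = 9.4091e+06 m^3


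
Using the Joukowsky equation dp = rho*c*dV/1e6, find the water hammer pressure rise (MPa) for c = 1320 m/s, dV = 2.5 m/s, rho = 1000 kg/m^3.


dp = 1000 * 1320 * 2.5 / 1e6 = 3.3000 MPa


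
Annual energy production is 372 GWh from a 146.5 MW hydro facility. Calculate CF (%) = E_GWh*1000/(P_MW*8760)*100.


CF = 372 * 1000 / (146.5 * 8760) * 100 = 28.9869 %


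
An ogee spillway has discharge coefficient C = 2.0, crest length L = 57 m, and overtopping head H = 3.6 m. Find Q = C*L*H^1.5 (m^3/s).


Q = 2.0 * 57 * 3.6^1.5 = 778.6793 m^3/s


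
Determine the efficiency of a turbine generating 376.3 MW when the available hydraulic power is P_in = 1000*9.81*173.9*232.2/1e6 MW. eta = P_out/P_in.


P_in = 1000 * 9.81 * 173.9 * 232.2 / 1e6 = 396.1237 MW
eta = 376.3 / 396.1237 = 0.9500


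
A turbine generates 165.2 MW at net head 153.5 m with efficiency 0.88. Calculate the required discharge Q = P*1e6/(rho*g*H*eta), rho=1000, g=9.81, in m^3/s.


Q = 165.2 * 1e6 / (1000 * 9.81 * 153.5 * 0.88) = 124.6666 m^3/s


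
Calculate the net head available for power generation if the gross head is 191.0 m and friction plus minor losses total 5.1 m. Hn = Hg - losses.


Hn = 191.0 - 5.1 = 185.9000 m


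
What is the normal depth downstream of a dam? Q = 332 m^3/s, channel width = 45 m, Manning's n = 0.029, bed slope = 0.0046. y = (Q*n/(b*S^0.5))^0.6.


y = (332 * 0.029 / (45 * 0.0046^0.5))^0.6 = 1.9924 m


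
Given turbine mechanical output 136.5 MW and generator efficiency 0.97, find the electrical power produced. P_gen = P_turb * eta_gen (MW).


P_gen = 136.5 * 0.97 = 132.4050 MW


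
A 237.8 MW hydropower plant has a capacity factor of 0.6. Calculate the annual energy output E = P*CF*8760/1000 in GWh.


E = 237.8 * 0.6 * 8760 / 1000 = 1249.8768 GWh


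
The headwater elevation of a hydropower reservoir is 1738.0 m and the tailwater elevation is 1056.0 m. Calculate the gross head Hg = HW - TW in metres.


Hg = 1738.0 - 1056.0 = 682.0000 m


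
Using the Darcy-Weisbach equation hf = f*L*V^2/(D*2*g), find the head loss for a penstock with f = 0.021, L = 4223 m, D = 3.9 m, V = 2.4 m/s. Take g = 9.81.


hf = 0.021 * 4223 * 2.4^2 / (3.9 * 2 * 9.81) = 6.6757 m


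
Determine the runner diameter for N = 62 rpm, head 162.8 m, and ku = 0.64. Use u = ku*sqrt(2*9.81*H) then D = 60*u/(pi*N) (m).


u = 0.64 * sqrt(2*9.81*162.8) = 36.1707 m/s
D = 60 * 36.1707 / (pi * 62) = 11.1421 m


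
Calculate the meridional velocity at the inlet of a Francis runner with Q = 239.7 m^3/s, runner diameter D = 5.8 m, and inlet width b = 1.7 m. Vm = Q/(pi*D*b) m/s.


Vm = 239.7 / (pi * 5.8 * 1.7) = 7.7382 m/s


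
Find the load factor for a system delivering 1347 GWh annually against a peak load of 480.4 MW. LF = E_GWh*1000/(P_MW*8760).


LF = 1347 * 1000 / (480.4 * 8760) = 0.3201


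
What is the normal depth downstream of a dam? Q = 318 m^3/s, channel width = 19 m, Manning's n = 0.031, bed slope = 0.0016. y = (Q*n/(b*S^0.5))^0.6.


y = (318 * 0.031 / (19 * 0.0016^0.5))^0.6 = 4.6536 m


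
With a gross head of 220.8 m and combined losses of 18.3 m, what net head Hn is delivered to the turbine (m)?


Hn = 220.8 - 18.3 = 202.5000 m


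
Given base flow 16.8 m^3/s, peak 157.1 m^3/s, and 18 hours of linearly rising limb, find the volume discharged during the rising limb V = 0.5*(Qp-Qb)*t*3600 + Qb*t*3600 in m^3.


V = 0.5*(157.1 - 16.8)*18*3600 + 16.8*18*3600 = 5.6344e+06 m^3


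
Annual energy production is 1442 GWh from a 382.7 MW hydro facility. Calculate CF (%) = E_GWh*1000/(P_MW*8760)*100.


CF = 1442 * 1000 / (382.7 * 8760) * 100 = 43.0133 %


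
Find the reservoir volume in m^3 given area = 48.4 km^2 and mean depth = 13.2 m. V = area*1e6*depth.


V = 48.4 * 1e6 * 13.2 = 6.3888e+08 m^3


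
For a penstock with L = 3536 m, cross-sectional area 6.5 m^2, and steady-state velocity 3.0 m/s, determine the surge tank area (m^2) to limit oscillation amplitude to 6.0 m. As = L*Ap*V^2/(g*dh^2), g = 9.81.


As = 3536 * 6.5 * 3.0^2 / (9.81 * 6.0^2) = 585.7288 m^2


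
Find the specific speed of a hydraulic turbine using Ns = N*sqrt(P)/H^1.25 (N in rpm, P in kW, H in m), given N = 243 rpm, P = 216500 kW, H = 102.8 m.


Ns = 243 * 216500^0.5 / 102.8^1.25 = 345.4171


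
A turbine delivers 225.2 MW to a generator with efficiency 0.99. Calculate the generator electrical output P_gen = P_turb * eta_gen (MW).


P_gen = 225.2 * 0.99 = 222.9480 MW


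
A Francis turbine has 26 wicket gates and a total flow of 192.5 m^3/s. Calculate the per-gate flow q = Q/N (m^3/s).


q = 192.5 / 26 = 7.4038 m^3/s


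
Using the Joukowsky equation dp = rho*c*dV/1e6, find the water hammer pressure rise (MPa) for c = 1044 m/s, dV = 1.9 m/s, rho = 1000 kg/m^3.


dp = 1000 * 1044 * 1.9 / 1e6 = 1.9836 MPa


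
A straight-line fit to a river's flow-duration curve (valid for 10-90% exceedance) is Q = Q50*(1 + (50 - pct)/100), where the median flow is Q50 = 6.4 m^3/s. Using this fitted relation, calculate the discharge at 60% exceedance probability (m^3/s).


Q = 6.4 * (1 + (50 - 60)/100) = 5.7600 m^3/s


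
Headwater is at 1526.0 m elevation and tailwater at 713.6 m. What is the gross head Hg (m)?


Hg = 1526.0 - 713.6 = 812.4000 m


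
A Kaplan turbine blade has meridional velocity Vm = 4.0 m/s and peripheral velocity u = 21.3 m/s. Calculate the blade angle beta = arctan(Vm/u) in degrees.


beta = arctan(4.0 / 21.3) = 10.6359 degrees


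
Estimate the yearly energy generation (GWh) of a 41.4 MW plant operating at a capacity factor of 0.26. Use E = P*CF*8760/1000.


E = 41.4 * 0.26 * 8760 / 1000 = 94.2926 GWh


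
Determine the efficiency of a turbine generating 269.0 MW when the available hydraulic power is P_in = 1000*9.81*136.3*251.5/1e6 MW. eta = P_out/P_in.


P_in = 1000 * 9.81 * 136.3 * 251.5 / 1e6 = 336.2814 MW
eta = 269.0 / 336.2814 = 0.7999


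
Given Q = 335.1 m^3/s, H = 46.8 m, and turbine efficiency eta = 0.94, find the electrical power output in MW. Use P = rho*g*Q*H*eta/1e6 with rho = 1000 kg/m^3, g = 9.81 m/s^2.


P = 1000 * 9.81 * 335.1 * 46.8 * 0.94 / 1e6 = 144.6163 MW


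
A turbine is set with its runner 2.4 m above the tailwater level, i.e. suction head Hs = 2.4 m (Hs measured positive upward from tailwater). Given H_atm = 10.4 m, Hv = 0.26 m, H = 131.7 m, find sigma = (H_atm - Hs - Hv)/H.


sigma = (10.4 - 2.4 - 0.26) / 131.7 = 0.0588


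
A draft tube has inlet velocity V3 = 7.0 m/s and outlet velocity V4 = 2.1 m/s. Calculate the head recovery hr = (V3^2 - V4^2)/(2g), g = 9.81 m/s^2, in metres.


hr = (7.0^2 - 2.1^2) / (2*9.81) = 2.2727 m


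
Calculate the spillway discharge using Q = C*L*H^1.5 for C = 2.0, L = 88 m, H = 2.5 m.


Q = 2.0 * 88 * 2.5^1.5 = 695.7011 m^3/s


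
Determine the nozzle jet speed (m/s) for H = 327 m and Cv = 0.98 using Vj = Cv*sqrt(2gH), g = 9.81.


Vj = 0.98 * sqrt(2*9.81*327) = 78.4963 m/s


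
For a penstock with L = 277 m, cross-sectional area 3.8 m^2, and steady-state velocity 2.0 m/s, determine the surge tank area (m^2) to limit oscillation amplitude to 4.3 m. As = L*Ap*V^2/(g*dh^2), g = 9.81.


As = 277 * 3.8 * 2.0^2 / (9.81 * 4.3^2) = 23.2123 m^2


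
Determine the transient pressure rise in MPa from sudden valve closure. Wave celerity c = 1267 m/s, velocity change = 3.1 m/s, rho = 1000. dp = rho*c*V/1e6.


dp = 1000 * 1267 * 3.1 / 1e6 = 3.9277 MPa


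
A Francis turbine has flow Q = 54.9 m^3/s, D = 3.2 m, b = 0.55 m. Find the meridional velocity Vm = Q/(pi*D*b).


Vm = 54.9 / (pi * 3.2 * 0.55) = 9.9291 m/s


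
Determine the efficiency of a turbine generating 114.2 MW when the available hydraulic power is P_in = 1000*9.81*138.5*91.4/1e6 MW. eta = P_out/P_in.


P_in = 1000 * 9.81 * 138.5 * 91.4 / 1e6 = 124.1838 MW
eta = 114.2 / 124.1838 = 0.9196


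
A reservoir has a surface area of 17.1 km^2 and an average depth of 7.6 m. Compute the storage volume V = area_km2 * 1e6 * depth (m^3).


V = 17.1 * 1e6 * 7.6 = 1.2996e+08 m^3


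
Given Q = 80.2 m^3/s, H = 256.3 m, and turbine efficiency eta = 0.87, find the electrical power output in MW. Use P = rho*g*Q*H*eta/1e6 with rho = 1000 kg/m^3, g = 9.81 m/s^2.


P = 1000 * 9.81 * 80.2 * 256.3 * 0.87 / 1e6 = 175.4330 MW


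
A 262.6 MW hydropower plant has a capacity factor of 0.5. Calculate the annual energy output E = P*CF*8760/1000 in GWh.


E = 262.6 * 0.5 * 8760 / 1000 = 1150.1880 GWh


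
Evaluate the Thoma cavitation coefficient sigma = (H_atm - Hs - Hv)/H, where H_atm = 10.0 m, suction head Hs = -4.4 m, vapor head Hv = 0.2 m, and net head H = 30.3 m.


sigma = (10.0 - (-4.4) - 0.2) / 30.3 = 0.4686


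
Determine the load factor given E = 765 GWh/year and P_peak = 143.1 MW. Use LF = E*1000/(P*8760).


LF = 765 * 1000 / (143.1 * 8760) = 0.6103


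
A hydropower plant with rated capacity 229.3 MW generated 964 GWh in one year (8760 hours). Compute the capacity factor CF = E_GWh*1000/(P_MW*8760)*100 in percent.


CF = 964 * 1000 / (229.3 * 8760) * 100 = 47.9920 %


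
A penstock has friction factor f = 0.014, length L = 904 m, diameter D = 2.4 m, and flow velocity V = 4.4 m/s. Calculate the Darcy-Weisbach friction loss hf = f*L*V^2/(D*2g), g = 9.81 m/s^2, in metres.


hf = 0.014 * 904 * 4.4^2 / (2.4 * 2 * 9.81) = 5.2035 m


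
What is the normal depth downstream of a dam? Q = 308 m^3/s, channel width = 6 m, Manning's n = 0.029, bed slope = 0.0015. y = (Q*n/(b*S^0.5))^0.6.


y = (308 * 0.029 / (6 * 0.0015^0.5))^0.6 = 8.9300 m


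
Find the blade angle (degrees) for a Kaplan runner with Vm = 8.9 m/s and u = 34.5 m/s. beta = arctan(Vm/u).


beta = arctan(8.9 / 34.5) = 14.4653 degrees


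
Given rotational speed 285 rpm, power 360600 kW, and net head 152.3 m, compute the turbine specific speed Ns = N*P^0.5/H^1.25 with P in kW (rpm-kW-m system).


Ns = 285 * 360600^0.5 / 152.3^1.25 = 319.8769


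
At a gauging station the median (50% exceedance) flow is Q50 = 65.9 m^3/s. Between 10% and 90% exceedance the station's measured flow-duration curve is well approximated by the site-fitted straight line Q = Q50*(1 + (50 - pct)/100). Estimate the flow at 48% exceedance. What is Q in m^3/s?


Q = 65.9 * (1 + (50 - 48)/100) = 67.2180 m^3/s


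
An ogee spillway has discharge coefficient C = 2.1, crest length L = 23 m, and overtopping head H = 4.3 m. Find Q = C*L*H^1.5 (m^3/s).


Q = 2.1 * 23 * 4.3^1.5 = 430.6752 m^3/s


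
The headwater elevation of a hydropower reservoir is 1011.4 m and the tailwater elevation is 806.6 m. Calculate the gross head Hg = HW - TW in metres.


Hg = 1011.4 - 806.6 = 204.8000 m


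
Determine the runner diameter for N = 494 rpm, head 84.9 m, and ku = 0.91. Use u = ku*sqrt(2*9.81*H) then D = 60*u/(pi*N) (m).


u = 0.91 * sqrt(2*9.81*84.9) = 37.1402 m/s
D = 60 * 37.1402 / (pi * 494) = 1.4359 m


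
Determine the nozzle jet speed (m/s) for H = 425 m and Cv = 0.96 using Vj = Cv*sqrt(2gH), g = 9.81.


Vj = 0.96 * sqrt(2*9.81*425) = 87.6628 m/s


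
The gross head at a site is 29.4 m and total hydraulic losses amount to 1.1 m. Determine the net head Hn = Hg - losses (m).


Hn = 29.4 - 1.1 = 28.3000 m


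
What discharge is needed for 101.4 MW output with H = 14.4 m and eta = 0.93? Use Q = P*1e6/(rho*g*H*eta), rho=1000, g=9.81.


Q = 101.4 * 1e6 / (1000 * 9.81 * 14.4 * 0.93) = 771.8333 m^3/s


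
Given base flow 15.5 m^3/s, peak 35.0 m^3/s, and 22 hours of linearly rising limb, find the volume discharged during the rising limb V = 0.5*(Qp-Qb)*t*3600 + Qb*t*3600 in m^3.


V = 0.5*(35.0 - 15.5)*22*3600 + 15.5*22*3600 = 1.9998e+06 m^3


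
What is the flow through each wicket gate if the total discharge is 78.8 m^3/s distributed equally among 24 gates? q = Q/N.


q = 78.8 / 24 = 3.2833 m^3/s


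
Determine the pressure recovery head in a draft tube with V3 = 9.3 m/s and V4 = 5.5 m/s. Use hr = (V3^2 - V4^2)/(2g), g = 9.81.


hr = (9.3^2 - 5.5^2) / (2*9.81) = 2.8665 m


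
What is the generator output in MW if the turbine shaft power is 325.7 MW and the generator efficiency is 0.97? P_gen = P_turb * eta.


P_gen = 325.7 * 0.97 = 315.9290 MW


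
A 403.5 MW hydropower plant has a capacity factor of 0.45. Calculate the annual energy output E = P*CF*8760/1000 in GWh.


E = 403.5 * 0.45 * 8760 / 1000 = 1590.5970 GWh


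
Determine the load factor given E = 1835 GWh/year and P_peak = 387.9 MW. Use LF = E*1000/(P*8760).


LF = 1835 * 1000 / (387.9 * 8760) = 0.5400


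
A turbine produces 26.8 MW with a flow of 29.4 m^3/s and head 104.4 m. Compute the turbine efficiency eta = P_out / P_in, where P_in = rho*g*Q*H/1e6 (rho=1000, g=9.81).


P_in = 1000 * 9.81 * 29.4 * 104.4 / 1e6 = 30.1104 MW
eta = 26.8 / 30.1104 = 0.8901


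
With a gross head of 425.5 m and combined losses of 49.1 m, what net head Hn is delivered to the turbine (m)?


Hn = 425.5 - 49.1 = 376.4000 m


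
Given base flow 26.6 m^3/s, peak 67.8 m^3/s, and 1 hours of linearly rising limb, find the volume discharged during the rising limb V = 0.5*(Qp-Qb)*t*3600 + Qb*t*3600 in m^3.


V = 0.5*(67.8 - 26.6)*1*3600 + 26.6*1*3600 = 169920.0000 m^3


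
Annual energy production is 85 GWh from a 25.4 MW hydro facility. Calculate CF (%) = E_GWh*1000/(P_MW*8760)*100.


CF = 85 * 1000 / (25.4 * 8760) * 100 = 38.2016 %


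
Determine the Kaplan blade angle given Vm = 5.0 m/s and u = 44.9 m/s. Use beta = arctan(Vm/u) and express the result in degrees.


beta = arctan(5.0 / 44.9) = 6.3542 degrees


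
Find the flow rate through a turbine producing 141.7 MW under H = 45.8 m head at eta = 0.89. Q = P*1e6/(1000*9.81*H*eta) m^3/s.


Q = 141.7 * 1e6 / (1000 * 9.81 * 45.8 * 0.89) = 354.3605 m^3/s


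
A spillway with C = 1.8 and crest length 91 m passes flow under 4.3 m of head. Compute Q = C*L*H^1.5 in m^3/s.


Q = 1.8 * 91 * 4.3^1.5 = 1460.5505 m^3/s


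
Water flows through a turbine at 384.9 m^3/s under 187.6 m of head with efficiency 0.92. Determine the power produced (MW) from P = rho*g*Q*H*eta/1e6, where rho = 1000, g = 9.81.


P = 1000 * 9.81 * 384.9 * 187.6 * 0.92 / 1e6 = 651.6848 MW


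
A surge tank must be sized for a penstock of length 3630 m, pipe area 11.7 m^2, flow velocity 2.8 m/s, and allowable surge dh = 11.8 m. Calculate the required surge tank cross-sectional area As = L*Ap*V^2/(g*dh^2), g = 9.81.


As = 3630 * 11.7 * 2.8^2 / (9.81 * 11.8^2) = 243.7673 m^2


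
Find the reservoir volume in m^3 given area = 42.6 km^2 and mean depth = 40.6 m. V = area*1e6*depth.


V = 42.6 * 1e6 * 40.6 = 1.7296e+09 m^3


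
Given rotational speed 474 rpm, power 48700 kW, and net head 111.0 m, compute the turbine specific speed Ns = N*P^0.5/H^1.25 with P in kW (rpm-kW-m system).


Ns = 474 * 48700^0.5 / 111.0^1.25 = 290.3281


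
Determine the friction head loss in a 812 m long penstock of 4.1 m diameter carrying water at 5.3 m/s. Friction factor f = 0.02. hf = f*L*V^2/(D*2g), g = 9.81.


hf = 0.02 * 812 * 5.3^2 / (4.1 * 2 * 9.81) = 5.6709 m


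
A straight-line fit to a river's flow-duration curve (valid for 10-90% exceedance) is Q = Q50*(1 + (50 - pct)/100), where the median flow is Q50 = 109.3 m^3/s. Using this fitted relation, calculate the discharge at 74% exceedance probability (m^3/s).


Q = 109.3 * (1 + (50 - 74)/100) = 83.0680 m^3/s


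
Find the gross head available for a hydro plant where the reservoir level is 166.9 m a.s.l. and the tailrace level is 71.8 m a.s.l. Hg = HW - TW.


Hg = 166.9 - 71.8 = 95.1000 m


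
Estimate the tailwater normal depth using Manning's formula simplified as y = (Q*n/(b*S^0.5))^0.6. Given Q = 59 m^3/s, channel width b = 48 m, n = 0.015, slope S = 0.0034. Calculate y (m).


y = (59 * 0.015 / (48 * 0.0034^0.5))^0.6 = 0.5012 m


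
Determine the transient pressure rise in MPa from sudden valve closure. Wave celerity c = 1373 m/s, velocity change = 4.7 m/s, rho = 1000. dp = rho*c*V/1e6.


dp = 1000 * 1373 * 4.7 / 1e6 = 6.4531 MPa


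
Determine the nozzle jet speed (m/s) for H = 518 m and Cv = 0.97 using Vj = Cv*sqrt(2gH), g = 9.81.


Vj = 0.97 * sqrt(2*9.81*518) = 97.7881 m/s


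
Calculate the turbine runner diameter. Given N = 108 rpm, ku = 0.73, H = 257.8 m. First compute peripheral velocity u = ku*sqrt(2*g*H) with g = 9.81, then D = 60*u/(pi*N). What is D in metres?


u = 0.73 * sqrt(2*9.81*257.8) = 51.9175 m/s
D = 60 * 51.9175 / (pi * 108) = 9.1810 m


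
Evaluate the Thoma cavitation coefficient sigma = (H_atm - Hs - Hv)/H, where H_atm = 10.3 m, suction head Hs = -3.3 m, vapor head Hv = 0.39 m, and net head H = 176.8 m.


sigma = (10.3 - (-3.3) - 0.39) / 176.8 = 0.0747
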